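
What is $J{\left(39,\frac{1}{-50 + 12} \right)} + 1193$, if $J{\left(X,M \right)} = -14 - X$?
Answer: $1140$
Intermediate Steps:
$J{\left(39,\frac{1}{-50 + 12} \right)} + 1193 = \left(-14 - 39\right) + 1193 = -53 + 1193 = 1140$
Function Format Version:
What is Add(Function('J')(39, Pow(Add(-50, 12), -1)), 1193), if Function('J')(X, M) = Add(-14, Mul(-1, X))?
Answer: 1140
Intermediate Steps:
Add(Function('J')(39, Pow(Add(-50, 12), -1)), 1193) = Add(Add(-14, Mul(-1, 39)), 1193) = Add(Add(-14, -39), 1193) = Add(-53, 1193) = 1140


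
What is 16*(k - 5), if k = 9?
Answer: 64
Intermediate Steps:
16*(k - 5) = 16*(9 - 5) = 16*4 = 64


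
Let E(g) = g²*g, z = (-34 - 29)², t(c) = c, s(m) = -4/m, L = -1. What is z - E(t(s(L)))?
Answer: 3905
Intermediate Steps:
z = 3969 (z = (-63)² = 3969)
E(g) = g³
z - E(t(s(L))) = 3969 - (-4/(-1))³ = 3969 - (-4*(-1))³ = 3969 - 1*4³ = 3969 - 1*64 = 3969 - 64 = 3905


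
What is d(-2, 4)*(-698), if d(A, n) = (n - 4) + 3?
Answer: -2094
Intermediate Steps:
d(A, n) = -1 + n (d(A, n) = (-4 + n) + 3 = -1 + n)
d(-2, 4)*(-698) = (-1 + 4)*(-698) = 3*(-698) = -2094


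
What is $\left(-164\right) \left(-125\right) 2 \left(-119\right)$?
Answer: $-4879000$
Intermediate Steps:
$\left(-164\right) \left(-125\right) 2 \left(-119\right) = 20500 \left(-238\right) = -4879000$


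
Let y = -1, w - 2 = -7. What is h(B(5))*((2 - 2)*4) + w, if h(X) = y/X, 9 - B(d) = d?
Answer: -5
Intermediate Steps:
w = -5 (w = 2 - 7 = -5)
B(d) = 9 - d
h(X) = -1/X
h(B(5))*((2 - 2)*4) + w = (-1/(9 - 1*5))*((2 - 2)*4) - 5 = (-1/(9 - 5))*(0*4) - 5 = -1/4*0 - 5 = -1*¼*0 - 5 = -¼*0 - 5 = 0 - 5 = -5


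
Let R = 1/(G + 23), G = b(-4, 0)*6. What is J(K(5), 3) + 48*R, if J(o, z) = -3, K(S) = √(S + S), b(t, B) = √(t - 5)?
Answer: -1455/853 - 864*I/853 ≈ -1.7057 - 1.0129*I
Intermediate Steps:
b(t, B) = √(-5 + t)
K(S) = √2*√S (K(S) = √(2*S) = √2*√S)
G = 18*I (G = √(-5 - 4)*6 = √(-9)*6 = (3*I)*6 = 18*I ≈ 18.0*I)
R = (23 - 18*I)/853 (R = 1/(18*I + 23) = 1/(23 + 18*I) = (23 - 18*I)/853 ≈ 0.026964 - 0.021102*I)
J(K(5), 3) + 48*R = -3 + 48*(23/853 - 18*I/853) = -3 + (1104/853 - 864*I/853) = -1455/853 - 864*I/853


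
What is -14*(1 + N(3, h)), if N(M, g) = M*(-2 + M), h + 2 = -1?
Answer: -56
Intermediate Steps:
h = -3 (h = -2 - 1 = -3)
-14*(1 + N(3, h)) = -14*(1 + 3*(-2 + 3)) = -14*(1 + 3*1) = -14*(1 + 3) = -14*4 = -56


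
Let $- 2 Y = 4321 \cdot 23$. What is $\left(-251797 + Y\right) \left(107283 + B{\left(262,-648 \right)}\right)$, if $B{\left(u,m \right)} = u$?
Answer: $- \frac{64847161465}{2} \approx -3.2424 \cdot 10^{10}$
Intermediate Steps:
$Y = - \frac{99383}{2}$ ($Y = - \frac{4321 \cdot 23}{2} = \left(- \frac{1}{2}\right) 99383 = - \frac{99383}{2} \approx -49692.0$)
$\left(-251797 + Y\right) \left(107283 + B{\left(262,-648 \right)}\right) = \left(-251797 - \frac{99383}{2}\right) \left(107283 + 262\right) = \left(- \frac{602977}{2}\right) 107545 = - \frac{64847161465}{2}$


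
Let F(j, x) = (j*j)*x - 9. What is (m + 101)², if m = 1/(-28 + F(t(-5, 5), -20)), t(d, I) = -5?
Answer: 2941543696/288369 ≈ 10201.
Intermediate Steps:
F(j, x) = -9 + x*j² (F(j, x) = j²*x - 9 = x*j² - 9 = -9 + x*j²)
m = -1/537 (m = 1/(-28 + (-9 - 20*(-5)²)) = 1/(-28 + (-9 - 20*25)) = 1/(-28 + (-9 - 500)) = 1/(-28 - 509) = 1/(-537) = -1/537 ≈ -0.0018622)
(m + 101)² = (-1/537 + 101)² = (54236/537)² = 2941543696/288369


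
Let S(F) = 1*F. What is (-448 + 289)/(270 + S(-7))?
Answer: -159/263 ≈ -0.60456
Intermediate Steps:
S(F) = F
(-448 + 289)/(270 + S(-7)) = (-448 + 289)/(270 - 7) = -159/263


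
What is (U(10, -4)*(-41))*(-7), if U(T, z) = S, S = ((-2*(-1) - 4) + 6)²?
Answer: 4592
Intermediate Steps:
S = 16 (S = ((2 - 4) + 6)² = (-2 + 6)² = 4² = 16)
U(T, z) = 16
(U(10, -4)*(-41))*(-7) = (16*(-41))*(-7) = -656*(-7) = 4592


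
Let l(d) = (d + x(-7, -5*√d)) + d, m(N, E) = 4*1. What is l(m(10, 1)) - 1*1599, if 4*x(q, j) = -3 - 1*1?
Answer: -1592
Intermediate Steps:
x(q, j) = -1 (x(q, j) = (-3 - 1*1)/4 = (-3 - 1)/4 = (¼)*(-4) = -1)
m(N, E) = 4
l(d) = -1 + 2*d (l(d) = (d - 1) + d = (-1 + d) + d = -1 + 2*d)
l(m(10, 1)) - 1*1599 = (-1 + 2*4) - 1*1599 = (-1 + 8) - 1599 = 7 - 1599 = -1592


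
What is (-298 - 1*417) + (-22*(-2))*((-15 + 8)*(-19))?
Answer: 5137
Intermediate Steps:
(-298 - 1*417) + (-22*(-2))*((-15 + 8)*(-19)) = (-298 - 417) + 44*(-7*(-19)) = -715 + 44*133 = -715 + 5852 = 5137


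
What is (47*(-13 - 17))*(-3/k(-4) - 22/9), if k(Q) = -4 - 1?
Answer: 7802/3 ≈ 2600.7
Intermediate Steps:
k(Q) = -5
(47*(-13 - 17))*(-3/k(-4) - 22/9) = (47*(-13 - 17))*(-3/(-5) - 22/9) = (47*(-30))*(-3*(-⅕) - 22*⅑) = -1410*(⅗ - 22/9) = -1410*(-83/45) = 7802/3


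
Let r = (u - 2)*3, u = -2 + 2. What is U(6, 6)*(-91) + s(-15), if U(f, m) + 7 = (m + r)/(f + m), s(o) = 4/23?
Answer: 14655/23 ≈ 637.17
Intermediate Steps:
u = 0
r = -6 (r = (0 - 2)*3 = -2*3 = -6)
s(o) = 4/23 (s(o) = 4*(1/23) = 4/23)
U(f, m) = -7 + (-6 + m)/(f + m) (U(f, m) = -7 + (m - 6)/(f + m) = -7 + (-6 + m)/(f + m))
U(6, 6)*(-91) + s(-15) = ((-6 - 7*6 - 6*6)/(6 + 6))*(-91) + 4/23 = ((-6 - 42 - 36)/12)*(-91) + 4/23 = ((1/12)*(-84))*(-91) + 4/23 = -7*(-91) + 4/23 = 637 + 4/23 = 14655/23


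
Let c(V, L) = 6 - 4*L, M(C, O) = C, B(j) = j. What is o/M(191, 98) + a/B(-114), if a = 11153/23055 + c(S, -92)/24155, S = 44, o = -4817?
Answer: -61172899795777/2425159922670 ≈ -25.224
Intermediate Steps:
a = 55604657/111378705 (a = 11153/23055 + (6 - 4*(-92))/24155 = 11153*(1/23055) + (6 + 368)*(1/24155) = 11153/23055 + 374*(1/24155) = 11153/23055 + 374/24155 = 55604657/111378705 ≈ 0.49924)
o/M(191, 98) + a/B(-114) = -4817/191 + (55604657/111378705)/(-114) = -4817*1/191 + (55604657/111378705)*(-1/114) = -4817/191 - 55604657/12697172370 = -61172899795777/2425159922670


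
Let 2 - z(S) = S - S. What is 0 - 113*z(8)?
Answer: -226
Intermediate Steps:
z(S) = 2 (z(S) = 2 - (S - S) = 2 - 1*0 = 2 + 0 = 2)
0 - 113*z(8) = 0 - 113*2 = 0 - 226 = -226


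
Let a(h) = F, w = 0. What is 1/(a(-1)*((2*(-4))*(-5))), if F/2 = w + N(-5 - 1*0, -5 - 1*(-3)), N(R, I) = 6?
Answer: 1/480 ≈ 0.0020833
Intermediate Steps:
F = 12 (F = 2*(0 + 6) = 2*6 = 12)
a(h) = 12
1/(a(-1)*((2*(-4))*(-5))) = 1/(12*((2*(-4))*(-5))) = 1/(12*(-8*(-5))) = 1/(12*40) = 1/480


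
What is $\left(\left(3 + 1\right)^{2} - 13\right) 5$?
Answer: $15$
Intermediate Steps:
$\left(\left(3 + 1\right)^{2} - 13\right) 5 = \left(4^{2} - 13\right) 5 = \left(16 - 13\right) 5 = 3 \cdot 5 = 15$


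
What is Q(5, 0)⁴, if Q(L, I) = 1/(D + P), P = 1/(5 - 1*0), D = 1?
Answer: 625/1296 ≈ 0.48225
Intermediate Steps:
P = ⅕ (P = 1/(5 + 0) = 1/5 = ⅕ ≈ 0.20000)
Q(L, I) = ⅚ (Q(L, I) = 1/(1 + ⅕) = 1/(6/5) = ⅚)
Q(5, 0)⁴ = (⅚)⁴ = 625/1296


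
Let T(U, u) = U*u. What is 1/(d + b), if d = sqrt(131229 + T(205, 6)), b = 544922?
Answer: 544922/296939853625 - sqrt(132459)/296939853625 ≈ 1.8339e-6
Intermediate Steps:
d = sqrt(132459) (d = sqrt(131229 + 205*6) = sqrt(131229 + 1230) = sqrt(132459) ≈ 363.95)
1/(d + b) = 1/(sqrt(132459) + 544922) = 1/(544922 + sqrt(132459))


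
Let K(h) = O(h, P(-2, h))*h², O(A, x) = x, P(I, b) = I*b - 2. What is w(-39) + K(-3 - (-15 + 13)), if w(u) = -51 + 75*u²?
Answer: 114024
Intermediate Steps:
P(I, b) = -2 + I*b
K(h) = h²*(-2 - 2*h) (K(h) = (-2 - 2*h)*h² = h²*(-2 - 2*h))
w(-39) + K(-3 - (-15 + 13)) = (-51 + 75*(-39)²) + 2*(-3 - (-15 + 13))²*(-1 - (-3 - (-15 + 13))) = (-51 + 75*1521) + 2*(-3 - 1*(-2))²*(-1 - (-3 - 1*(-2))) = (-51 + 114075) + 2*(-3 + 2)²*(-1 - (-3 + 2)) = 114024 + 2*(-1)²*(-1 - 1*(-1)) = 114024 + 2*1*(-1 + 1) = 114024 + 2*1*0 = 114024 + 0 = 114024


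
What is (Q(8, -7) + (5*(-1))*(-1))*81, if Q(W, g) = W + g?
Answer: 486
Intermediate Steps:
(Q(8, -7) + (5*(-1))*(-1))*81 = ((8 - 7) + (5*(-1))*(-1))*81 = (1 - 5*(-1))*81 = (1 + 5)*81 = 6*81 = 486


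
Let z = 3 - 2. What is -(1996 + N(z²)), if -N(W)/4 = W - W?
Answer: -1996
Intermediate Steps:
z = 1
N(W) = 0 (N(W) = -4*(W - W) = -4*0 = 0)
-(1996 + N(z²)) = -(1996 + 0) = -1*1996 = -1996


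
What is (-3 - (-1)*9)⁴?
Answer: 1296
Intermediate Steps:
(-3 - (-1)*9)⁴ = (-3 - 1*(-9))⁴ = (-3 + 9)⁴ = 6⁴ = 1296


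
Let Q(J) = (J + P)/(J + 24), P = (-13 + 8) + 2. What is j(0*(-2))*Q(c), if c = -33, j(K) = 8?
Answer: 32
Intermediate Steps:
P = -3 (P = -5 + 2 = -3)
Q(J) = (-3 + J)/(24 + J) (Q(J) = (J - 3)/(J + 24) = (-3 + J)/(24 + J))
j(0*(-2))*Q(c) = 8*((-3 - 33)/(24 - 33)) = 8*(-36/(-9)) = 8*(-⅑*(-36)) = 8*4 = 32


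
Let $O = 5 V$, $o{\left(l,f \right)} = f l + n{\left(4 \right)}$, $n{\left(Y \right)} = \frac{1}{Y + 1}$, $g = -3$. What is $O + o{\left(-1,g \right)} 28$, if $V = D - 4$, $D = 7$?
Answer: $\frac{523}{5} \approx 104.6$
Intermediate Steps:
$n{\left(Y \right)} = \frac{1}{1 + Y}$
$V = 3$ ($V = 7 - 4 = 3$)
$o{\left(l,f \right)} = \frac{1}{5} + f l$ ($o{\left(l,f \right)} = f l + \frac{1}{1 + 4} = f l + \frac{1}{5} = \frac{1}{5} + f l$)
$O = 15$ ($O = 5 \cdot 3 = 15$)
$O + o{\left(-1,g \right)} 28 = 15 + \left(\frac{1}{5} - -3\right) 28 = 15 + \left(\frac{1}{5} + 3\right) 28 = 15 + \frac{16}{5} \cdot 28 = 15 + \frac{448}{5} = \frac{523}{5}$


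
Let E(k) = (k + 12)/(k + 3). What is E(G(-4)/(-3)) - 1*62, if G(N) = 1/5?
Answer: -2549/44 ≈ -57.932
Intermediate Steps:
G(N) = ⅕
E(k) = (12 + k)/(3 + k)
E(G(-4)/(-3)) - 1*62 = (12 + (⅕)/(-3))/(3 + (⅕)/(-3)) - 1*62 = (12 + (⅕)*(-⅓))/(3 + (⅕)*(-⅓)) - 62 = (12 - 1/15)/(3 - 1/15) - 62 = (179/15)/(44/15) - 62 = (15/44)*(179/15) - 62 = 179/44 - 62 = -2549/44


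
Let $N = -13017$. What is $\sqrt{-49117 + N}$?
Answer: $i \sqrt{62134} \approx 249.27 i$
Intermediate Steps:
$\sqrt{-49117 + N} = \sqrt{-49117 - 13017} = \sqrt{-62134} = i \sqrt{62134}$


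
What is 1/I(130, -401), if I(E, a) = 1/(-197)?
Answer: -197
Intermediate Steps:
I(E, a) = -1/197
1/I(130, -401) = 1/(-1/197) = -197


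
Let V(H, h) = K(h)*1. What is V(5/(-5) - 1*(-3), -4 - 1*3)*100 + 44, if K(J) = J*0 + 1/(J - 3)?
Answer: 34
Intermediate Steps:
K(J) = 1/(-3 + J) (K(J) = 0 + 1/(-3 + J) = 1/(-3 + J))
V(H, h) = 1/(-3 + h)
V(5/(-5) - 1*(-3), -4 - 1*3)*100 + 44 = 100/(-3 + (-4 - 1*3)) + 44 = 100/(-3 + (-4 - 3)) + 44 = 100/(-3 - 7) + 44 = 100/(-10) + 44 = -⅒*100 + 44 = -10 + 44 = 34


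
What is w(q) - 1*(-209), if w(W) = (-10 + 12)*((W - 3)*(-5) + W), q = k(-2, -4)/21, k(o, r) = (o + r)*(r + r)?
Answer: 1545/7 ≈ 220.71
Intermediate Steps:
k(o, r) = 2*r*(o + r) (k(o, r) = (o + r)*(2*r) = 2*r*(o + r))
q = 16/7 (q = (2*(-4)*(-2 - 4))/21 = (2*(-4)*(-6))*(1/21) = 48*(1/21) = 16/7 ≈ 2.2857)
w(W) = 30 - 8*W (w(W) = 2*((-3 + W)*(-5) + W) = 2*((15 - 5*W) + W) = 2*(15 - 4*W) = 30 - 8*W)
w(q) - 1*(-209) = (30 - 8*16/7) - 1*(-209) = (30 - 128/7) + 209 = 82/7 + 209 = 1545/7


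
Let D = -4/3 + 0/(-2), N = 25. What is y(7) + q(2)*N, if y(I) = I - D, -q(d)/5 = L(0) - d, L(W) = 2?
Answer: 25/3 ≈ 8.3333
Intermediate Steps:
D = -4/3 (D = -4*⅓ + 0*(-½) = -4/3 + 0 = -4/3 ≈ -1.3333)
q(d) = -10 + 5*d (q(d) = -5*(2 - d) = -10 + 5*d)
y(I) = 4/3 + I (y(I) = I - 1*(-4/3) = I + 4/3 = 4/3 + I)
y(7) + q(2)*N = (4/3 + 7) + (-10 + 5*2)*25 = 25/3 + (-10 + 10)*25 = 25/3 + 0*25 = 25/3 + 0 = 25/3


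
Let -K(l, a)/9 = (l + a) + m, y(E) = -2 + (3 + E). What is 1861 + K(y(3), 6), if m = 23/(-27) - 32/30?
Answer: 26824/15 ≈ 1788.3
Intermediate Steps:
y(E) = 1 + E
m = -259/135 (m = 23*(-1/27) - 32*1/30 = -23/27 - 16/15 = -259/135 ≈ -1.9185)
K(l, a) = 259/15 - 9*a - 9*l (K(l, a) = -9*((l + a) - 259/135) = -9*((a + l) - 259/135) = -9*(-259/135 + a + l) = 259/15 - 9*a - 9*l)
1861 + K(y(3), 6) = 1861 + (259/15 - 9*6 - 9*(1 + 3)) = 1861 + (259/15 - 54 - 9*4) = 1861 + (259/15 - 54 - 36) = 1861 - 1091/15 = 26824/15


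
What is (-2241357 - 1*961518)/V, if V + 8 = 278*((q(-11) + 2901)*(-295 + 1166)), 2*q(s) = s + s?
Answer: -1067625/233259604 ≈ -0.0045770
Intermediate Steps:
q(s) = s (q(s) = (s + s)/2 = (2*s)/2 = s)
V = 699778812 (V = -8 + 278*((-11 + 2901)*(-295 + 1166)) = -8 + 278*(2890*871) = -8 + 278*2517190 = -8 + 699778820 = 699778812)
(-2241357 - 1*961518)/V = (-2241357 - 1*961518)/699778812 = (-2241357 - 961518)*(1/699778812) = -3202875*1/699778812 = -1067625/233259604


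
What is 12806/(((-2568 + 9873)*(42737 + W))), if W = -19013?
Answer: 6403/86651910 ≈ 7.3893e-5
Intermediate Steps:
12806/(((-2568 + 9873)*(42737 + W))) = 12806/(((-2568 + 9873)*(42737 - 19013))) = 12806/((7305*23724)) = 12806/173303820 = 12806*(1/173303820) = 6403/86651910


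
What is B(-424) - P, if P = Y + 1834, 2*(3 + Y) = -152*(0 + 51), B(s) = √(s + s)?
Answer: 2045 + 4*I*√53 ≈ 2045.0 + 29.12*I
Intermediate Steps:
B(s) = √2*√s (B(s) = √(2*s) = √2*√s)
Y = -3879 (Y = -3 + (-152*(0 + 51))/2 = -3 + (-152*51)/2 = -3 + (½)*(-7752) = -3 - 3876 = -3879)
P = -2045 (P = -3879 + 1834 = -2045)
B(-424) - P = √2*√(-424) - 1*(-2045) = √2*(2*I*√106) + 2045 = 4*I*√53 + 2045 = 2045 + 4*I*√53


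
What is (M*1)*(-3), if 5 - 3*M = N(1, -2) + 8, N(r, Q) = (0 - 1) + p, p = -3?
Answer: -1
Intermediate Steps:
N(r, Q) = -4 (N(r, Q) = (0 - 1) - 3 = -1 - 3 = -4)
M = ⅓ (M = 5/3 - (-4 + 8)/3 = 5/3 - ⅓*4 = 5/3 - 4/3 = ⅓ ≈ 0.33333)
(M*1)*(-3) = ((⅓)*1)*(-3) = (⅓)*(-3) = -1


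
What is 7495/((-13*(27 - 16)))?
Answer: -7495/143 ≈ -52.413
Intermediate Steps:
7495/((-13*(27 - 16))) = 7495/((-13*11)) = 7495/(-143) = 7495*(-1/143) = -7495/143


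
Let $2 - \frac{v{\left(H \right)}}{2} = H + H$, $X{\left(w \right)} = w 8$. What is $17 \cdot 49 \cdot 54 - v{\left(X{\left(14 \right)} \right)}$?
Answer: $45426$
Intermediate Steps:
$X{\left(w \right)} = 8 w$
$v{\left(H \right)} = 4 - 4 H$ ($v{\left(H \right)} = 4 - 2 \left(H + H\right) = 4 - 2 \cdot 2 H = 4 - 4 H$)
$17 \cdot 49 \cdot 54 - v{\left(X{\left(14 \right)} \right)} = 17 \cdot 49 \cdot 54 - \left(4 - 4 \cdot 8 \cdot 14\right) = 17 \cdot 2646 - \left(4 - 448\right) = 44982 - \left(4 - 448\right) = 44982 - -444 = 44982 + 444 = 45426$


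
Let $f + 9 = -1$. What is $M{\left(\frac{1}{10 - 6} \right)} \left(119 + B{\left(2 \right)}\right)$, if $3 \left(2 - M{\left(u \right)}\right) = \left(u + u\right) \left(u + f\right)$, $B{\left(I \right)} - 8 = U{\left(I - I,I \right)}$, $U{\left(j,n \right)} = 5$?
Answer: $\frac{957}{2} \approx 478.5$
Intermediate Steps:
$B{\left(I \right)} = 13$ ($B{\left(I \right)} = 8 + 5 = 13$)
$f = -10$ ($f = -9 - 1 = -10$)
$M{\left(u \right)} = 2 - \frac{2 u \left(-10 + u\right)}{3}$ ($M{\left(u \right)} = 2 - \frac{\left(u + u\right) \left(u - 10\right)}{3} = 2 - \frac{2 u \left(-10 + u\right)}{3}$)
$M{\left(\frac{1}{10 - 6} \right)} \left(119 + B{\left(2 \right)}\right) = \left(2 - \frac{2 \left(\frac{1}{10 - 6}\right)^{2}}{3} + \frac{20}{3 \left(10 - 6\right)}\right) \left(119 + 13\right) = \left(2 - \frac{2 \left(\frac{1}{4}\right)^{2}}{3} + \frac{20}{3 \cdot 4}\right) 132 = \left(2 - \frac{2}{3 \cdot 16} + \frac{20}{3} \cdot \frac{1}{4}\right) 132 = \left(2 - \frac{1}{24} + \frac{5}{3}\right) 132 = \frac{29}{8} \cdot 132 = \frac{957}{2}$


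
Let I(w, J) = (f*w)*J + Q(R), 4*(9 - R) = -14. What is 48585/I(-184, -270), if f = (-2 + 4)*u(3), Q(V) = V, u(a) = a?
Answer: 19434/119237 ≈ 0.16299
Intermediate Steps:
R = 25/2 (R = 9 - 1/4*(-14) = 9 + 7/2 = 25/2 ≈ 12.500)
f = 6 (f = (-2 + 4)*3 = 2*3 = 6)
I(w, J) = 25/2 + 6*J*w (I(w, J) = (6*w)*J + 25/2 = 6*J*w + 25/2 = 25/2 + 6*J*w)
48585/I(-184, -270) = 48585/(25/2 + 6*(-270)*(-184)) = 48585/(25/2 + 298080) = 48585/(596185/2) = 48585*(2/596185) = 19434/119237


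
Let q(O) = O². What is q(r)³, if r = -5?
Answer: 15625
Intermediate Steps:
q(r)³ = ((-5)²)³ = 25³ = 15625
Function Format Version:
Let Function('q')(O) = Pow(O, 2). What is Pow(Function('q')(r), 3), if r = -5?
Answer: 15625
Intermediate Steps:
Pow(Function('q')(r), 3) = Pow(Pow(-5, 2), 3) = Pow(25, 3) = 15625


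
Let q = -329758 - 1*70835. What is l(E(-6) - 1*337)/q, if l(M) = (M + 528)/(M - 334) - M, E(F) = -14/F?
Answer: -1006142/1205384337 ≈ -0.00083471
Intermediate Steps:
q = -400593 (q = -329758 - 70835 = -400593)
l(M) = -M + (528 + M)/(-334 + M) (l(M) = (528 + M)/(-334 + M) - M = -M + (528 + M)/(-334 + M))
l(E(-6) - 1*337)/q = ((528 - (-14/(-6) - 1*337)² + 335*(-14/(-6) - 1*337))/(-334 + (-14/(-6) - 1*337)))/(-400593) = ((528 - (-14*(-⅙) - 337)² + 335*(-14*(-⅙) - 337))/(-334 + (-14*(-⅙) - 337)))*(-1/400593) = ((528 - (7/3 - 337)² + 335*(7/3 - 337))/(-334 + (7/3 - 337)))*(-1/400593) = ((528 - (-1004/3)² + 335*(-1004/3))/(-334 - 1004/3))*(-1/400593) = ((528 - 1*1008016/9 - 336340/3)/(-2006/3))*(-1/400593) = -3*(528 - 1008016/9 - 336340/3)/2006*(-1/400593) = -3/2006*(-2012284/9)*(-1/400593) = (1006142/3009)*(-1/400593) = -1006142/1205384337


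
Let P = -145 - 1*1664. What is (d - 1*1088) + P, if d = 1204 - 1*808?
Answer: -2501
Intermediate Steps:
P = -1809 (P = -145 - 1664 = -1809)
d = 396 (d = 1204 - 808 = 396)
(d - 1*1088) + P = (396 - 1*1088) - 1809 = (396 - 1088) - 1809 = -692 - 1809 = -2501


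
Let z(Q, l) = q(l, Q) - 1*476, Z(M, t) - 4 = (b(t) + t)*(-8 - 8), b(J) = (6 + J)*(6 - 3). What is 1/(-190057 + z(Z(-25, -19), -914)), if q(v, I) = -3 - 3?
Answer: -1/190539 ≈ -5.2483e-6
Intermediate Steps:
b(J) = 18 + 3*J (b(J) = (6 + J)*3 = 18 + 3*J)
q(v, I) = -6
Z(M, t) = -284 - 64*t (Z(M, t) = 4 + ((18 + 3*t) + t)*(-8 - 8) = 4 + (18 + 4*t)*(-16) = 4 + (-288 - 64*t) = -284 - 64*t)
z(Q, l) = -482 (z(Q, l) = -6 - 1*476 = -6 - 476 = -482)
1/(-190057 + z(Z(-25, -19), -914)) = 1/(-190057 - 482) = 1/(-190539) = -1/190539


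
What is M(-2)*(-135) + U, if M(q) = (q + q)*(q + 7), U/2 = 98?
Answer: 2896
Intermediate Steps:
U = 196 (U = 2*98 = 196)
M(q) = 2*q*(7 + q) (M(q) = (2*q)*(7 + q) = 2*q*(7 + q))
M(-2)*(-135) + U = (2*(-2)*(7 - 2))*(-135) + 196 = (2*(-2)*5)*(-135) + 196 = -20*(-135) + 196 = 2700 + 196 = 2896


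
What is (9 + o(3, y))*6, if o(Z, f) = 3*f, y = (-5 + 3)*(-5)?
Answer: 234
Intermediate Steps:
y = 10 (y = -2*(-5) = 10)
(9 + o(3, y))*6 = (9 + 3*10)*6 = (9 + 30)*6 = 39*6 = 234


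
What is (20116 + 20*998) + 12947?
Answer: 53023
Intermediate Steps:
(20116 + 20*998) + 12947 = (20116 + 19960) + 12947 = 40076 + 12947 = 53023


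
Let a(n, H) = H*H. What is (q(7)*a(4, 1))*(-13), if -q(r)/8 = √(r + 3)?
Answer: 104*√10 ≈ 328.88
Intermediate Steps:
a(n, H) = H²
q(r) = -8*√(3 + r) (q(r) = -8*√(r + 3) = -8*√(3 + r))
(q(7)*a(4, 1))*(-13) = (-8*√(3 + 7)*1²)*(-13) = (-8*√10*1)*(-13) = -8*√10*(-13) = 104*√10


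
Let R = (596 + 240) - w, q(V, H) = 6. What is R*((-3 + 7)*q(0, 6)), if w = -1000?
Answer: 44064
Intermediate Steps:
R = 1836 (R = (596 + 240) - 1*(-1000) = 836 + 1000 = 1836)
R*((-3 + 7)*q(0, 6)) = 1836*((-3 + 7)*6) = 1836*(4*6) = 1836*24 = 44064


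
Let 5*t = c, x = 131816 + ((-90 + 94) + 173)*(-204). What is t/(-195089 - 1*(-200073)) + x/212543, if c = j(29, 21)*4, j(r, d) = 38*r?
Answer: 415241613/662071445 ≈ 0.62719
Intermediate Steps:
c = 4408 (c = (38*29)*4 = 1102*4 = 4408)
x = 95708 (x = 131816 + (4 + 173)*(-204) = 131816 + 177*(-204) = 131816 - 36108 = 95708)
t = 4408/5 (t = (1/5)*4408 = 4408/5 ≈ 881.60)
t/(-195089 - 1*(-200073)) + x/212543 = 4408/(5*(-195089 - 1*(-200073))) + 95708/212543 = 4408/(5*(-195089 + 200073)) + 95708*(1/212543) = (4408/5)/4984 + 95708/212543 = (4408/5)*(1/4984) + 95708/212543 = 551/3115 + 95708/212543 = 415241613/662071445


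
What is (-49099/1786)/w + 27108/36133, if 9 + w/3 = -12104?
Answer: 1761122709199/2345084237382 ≈ 0.75099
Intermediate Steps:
w = -36339 (w = -27 + 3*(-12104) = -27 - 36312 = -36339)
(-49099/1786)/w + 27108/36133 = -49099/1786/(-36339) + 27108/36133 = -49099*1/1786*(-1/36339) + 27108*(1/36133) = -49099/1786*(-1/36339) + 27108/36133 = 49099/64901454 + 27108/36133 = 1761122709199/2345084237382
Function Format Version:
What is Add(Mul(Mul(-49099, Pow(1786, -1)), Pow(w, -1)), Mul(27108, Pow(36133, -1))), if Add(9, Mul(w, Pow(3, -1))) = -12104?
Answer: Rational(1761122709199, 2345084237382) ≈ 0.75099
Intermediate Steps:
w = -36339 (w = Add(-27, Mul(3, -12104)) = Add(-27, -36312) = -36339)
Add(Mul(Mul(-49099, Pow(1786, -1)), Pow(w, -1)), Mul(27108, Pow(36133, -1))) = Add(Mul(Mul(-49099, Pow(1786, -1)), Pow(-36339, -1)), Mul(27108, Pow(36133, -1))) = Add(Mul(Mul(-49099, Rational(1, 1786)), Rational(-1, 36339)), Mul(27108, Rational(1, 36133))) = Add(Mul(Rational(-49099, 1786), Rational(-1, 36339)), Rational(27108, 36133)) = Add(Rational(49099, 64901454), Rational(27108, 36133)) = Rational(1761122709199, 2345084237382)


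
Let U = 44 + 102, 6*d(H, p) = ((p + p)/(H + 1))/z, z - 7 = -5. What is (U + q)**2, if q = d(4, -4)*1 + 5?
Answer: 5121169/225 ≈ 22761.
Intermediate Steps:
z = 2 (z = 7 - 5 = 2)
d(H, p) = p/(6*(1 + H)) (d(H, p) = (((p + p)/(H + 1))/2)/6 = (((2*p)/(1 + H))*(1/2))/6 = ((2*p/(1 + H))*(1/2))/6 = (p/(1 + H))/6 = p/(6*(1 + H)))
U = 146
q = 73/15 (q = ((1/6)*(-4)/(1 + 4))*1 + 5 = ((1/6)*(-4)/5)*1 + 5 = ((1/6)*(-4)*(1/5))*1 + 5 = -2/15*1 + 5 = -2/15 + 5 = 73/15 ≈ 4.8667)
(U + q)**2 = (146 + 73/15)**2 = (2263/15)**2 = 5121169/225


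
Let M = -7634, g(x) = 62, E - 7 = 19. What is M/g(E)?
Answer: -3817/31 ≈ -123.13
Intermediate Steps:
E = 26 (E = 7 + 19 = 26)
M/g(E) = -7634/62 = -7634*1/62 = -3817/31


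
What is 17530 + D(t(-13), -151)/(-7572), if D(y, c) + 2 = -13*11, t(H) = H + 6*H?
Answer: 132737305/7572 ≈ 17530.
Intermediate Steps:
t(H) = 7*H
D(y, c) = -145 (D(y, c) = -2 - 13*11 = -2 - 143 = -145)
17530 + D(t(-13), -151)/(-7572) = 17530 - 145/(-7572) = 17530 - 145*(-1/7572) = 17530 + 145/7572 = 132737305/7572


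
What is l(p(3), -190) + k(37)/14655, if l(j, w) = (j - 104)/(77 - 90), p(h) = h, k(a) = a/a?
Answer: 1480168/190515 ≈ 7.7693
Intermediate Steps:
k(a) = 1
l(j, w) = 8 - j/13 (l(j, w) = (-104 + j)/(-13) = (-104 + j)*(-1/13) = 8 - j/13)
l(p(3), -190) + k(37)/14655 = (8 - 1/13*3) + 1/14655 = (8 - 3/13) + 1*(1/14655) = 101/13 + 1/14655 = 1480168/190515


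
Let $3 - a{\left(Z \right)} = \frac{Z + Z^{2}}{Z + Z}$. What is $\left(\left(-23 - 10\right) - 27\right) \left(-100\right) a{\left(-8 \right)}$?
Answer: $39000$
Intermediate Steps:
$a{\left(Z \right)} = 3 - \frac{Z + Z^{2}}{2 Z}$ ($a{\left(Z \right)} = 3 - \frac{Z + Z^{2}}{Z + Z} = 3 - \frac{Z + Z^{2}}{2 Z}$)
$\left(\left(-23 - 10\right) - 27\right) \left(-100\right) a{\left(-8 \right)} = \left(\left(-23 - 10\right) - 27\right) \left(-100\right) \left(\frac{5}{2} - -4\right) = \left(-33 - 27\right) \left(-100\right) \left(\frac{5}{2} + 4\right) = \left(-60\right) \left(-100\right) \frac{13}{2} = 6000 \cdot \frac{13}{2} = 39000$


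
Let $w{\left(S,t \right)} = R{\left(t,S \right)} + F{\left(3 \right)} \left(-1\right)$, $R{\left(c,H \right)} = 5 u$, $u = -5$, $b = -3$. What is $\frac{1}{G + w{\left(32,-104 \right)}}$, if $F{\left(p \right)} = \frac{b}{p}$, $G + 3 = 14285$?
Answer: $\frac{1}{14258} \approx 7.0136 \cdot 10^{-5}$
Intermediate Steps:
$R{\left(c,H \right)} = -25$ ($R{\left(c,H \right)} = 5 \left(-5\right) = -25$)
$G = 14282$ ($G = -3 + 14285 = 14282$)
$F{\left(p \right)} = - \frac{3}{p}$
$w{\left(S,t \right)} = -24$ ($w{\left(S,t \right)} = -25 + - \frac{3}{3} \left(-1\right) = -25 + \left(-3\right) \frac{1}{3} \left(-1\right) = -25 - -1 = -25 + 1 = -24$)
$\frac{1}{G + w{\left(32,-104 \right)}} = \frac{1}{14282 - 24} = \frac{1}{14258}$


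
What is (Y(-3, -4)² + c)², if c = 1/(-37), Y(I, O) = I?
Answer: 110224/1369 ≈ 80.514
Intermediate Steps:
c = -1/37 ≈ -0.027027
(Y(-3, -4)² + c)² = ((-3)² - 1/37)² = (9 - 1/37)² = (332/37)² = 110224/1369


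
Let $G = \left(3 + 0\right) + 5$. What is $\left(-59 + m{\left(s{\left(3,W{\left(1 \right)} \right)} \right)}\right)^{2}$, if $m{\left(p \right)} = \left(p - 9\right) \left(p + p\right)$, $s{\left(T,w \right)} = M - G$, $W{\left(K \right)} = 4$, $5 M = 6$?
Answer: $\frac{15186609}{625} \approx 24299.0$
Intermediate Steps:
$M = \frac{6}{5}$ ($M = \frac{1}{5} \cdot 6 = \frac{6}{5} \approx 1.2$)
$G = 8$ ($G = 3 + 5 = 8$)
$s{\left(T,w \right)} = - \frac{34}{5}$ ($s{\left(T,w \right)} = \frac{6}{5} - 8 = - \frac{34}{5}$)
$m{\left(p \right)} = 2 p \left(-9 + p\right)$ ($m{\left(p \right)} = \left(-9 + p\right) 2 p = 2 p \left(-9 + p\right)$)
$\left(-59 + m{\left(s{\left(3,W{\left(1 \right)} \right)} \right)}\right)^{2} = \left(-59 + 2 \left(- \frac{34}{5}\right) \left(-9 - \frac{34}{5}\right)\right)^{2} = \left(-59 + 2 \left(- \frac{34}{5}\right) \left(- \frac{79}{5}\right)\right)^{2} = \left(-59 + \frac{5372}{25}\right)^{2} = \left(\frac{3897}{25}\right)^{2} = \frac{15186609}{625}$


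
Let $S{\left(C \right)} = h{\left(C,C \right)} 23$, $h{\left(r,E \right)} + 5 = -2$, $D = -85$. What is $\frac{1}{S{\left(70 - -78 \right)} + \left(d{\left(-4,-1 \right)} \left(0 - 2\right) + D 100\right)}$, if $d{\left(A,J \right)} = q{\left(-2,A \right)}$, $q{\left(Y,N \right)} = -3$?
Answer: $- \frac{1}{8655} \approx -0.00011554$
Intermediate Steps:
$d{\left(A,J \right)} = -3$
$h{\left(r,E \right)} = -7$ ($h{\left(r,E \right)} = -5 - 2 = -7$)
$S{\left(C \right)} = -161$ ($S{\left(C \right)} = \left(-7\right) 23 = -161$)
$\frac{1}{S{\left(70 - -78 \right)} + \left(d{\left(-4,-1 \right)} \left(0 - 2\right) + D 100\right)} = \frac{1}{-161 - \left(8500 + 3 \left(0 - 2\right)\right)} = \frac{1}{-161 - 8494} = \frac{1}{-8655} = - \frac{1}{8655}$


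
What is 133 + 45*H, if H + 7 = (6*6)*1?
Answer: 1438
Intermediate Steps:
H = 29 (H = -7 + (6*6)*1 = -7 + 36*1 = -7 + 36 = 29)
133 + 45*H = 133 + 45*29 = 133 + 1305 = 1438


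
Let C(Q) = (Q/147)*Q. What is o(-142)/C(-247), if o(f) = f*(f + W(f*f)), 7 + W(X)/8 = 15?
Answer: 125244/4693 ≈ 26.687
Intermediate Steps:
W(X) = 64 (W(X) = -56 + 8*15 = -56 + 120 = 64)
o(f) = f*(64 + f) (o(f) = f*(f + 64) = f*(64 + f))
C(Q) = Q**2/147 (C(Q) = (Q*(1/147))*Q = (Q/147)*Q = Q**2/147)
o(-142)/C(-247) = (-142*(64 - 142))/(((1/147)*(-247)**2)) = (-142*(-78))/(((1/147)*61009)) = 11076/(61009/147) = 11076*(147/61009) = 125244/4693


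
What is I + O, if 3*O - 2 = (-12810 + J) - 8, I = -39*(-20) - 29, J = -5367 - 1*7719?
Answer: -7883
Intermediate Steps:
J = -13086 (J = -5367 - 7719 = -13086)
I = 751 (I = 780 - 29 = 751)
O = -8634 (O = ⅔ + ((-12810 - 13086) - 8)/3 = ⅔ + (-25896 - 8)/3 = ⅔ + (⅓)*(-25904) = ⅔ - 25904/3 = -8634)
I + O = 751 - 8634 = -7883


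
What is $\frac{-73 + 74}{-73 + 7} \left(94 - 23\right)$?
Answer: $- \frac{71}{66} \approx -1.0758$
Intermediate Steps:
$\frac{-73 + 74}{-73 + 7} \left(94 - 23\right) = 1 \frac{1}{-66} \cdot 71 = 1 \left(- \frac{1}{66}\right) 71 = \left(- \frac{1}{66}\right) 71 = - \frac{71}{66}$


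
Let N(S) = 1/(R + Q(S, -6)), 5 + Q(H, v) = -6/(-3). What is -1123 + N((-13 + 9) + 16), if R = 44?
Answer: -46042/41 ≈ -1123.0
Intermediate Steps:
Q(H, v) = -3 (Q(H, v) = -5 - 6/(-3) = -5 - 6*(-⅓) = -5 + 2 = -3)
N(S) = 1/41 (N(S) = 1/(44 - 3) = 1/41)
-1123 + N((-13 + 9) + 16) = -1123 + 1/41 = -46042/41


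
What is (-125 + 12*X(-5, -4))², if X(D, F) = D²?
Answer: 30625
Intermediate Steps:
(-125 + 12*X(-5, -4))² = (-125 + 12*(-5)²)² = (-125 + 12*25)² = (-125 + 300)² = 175² = 30625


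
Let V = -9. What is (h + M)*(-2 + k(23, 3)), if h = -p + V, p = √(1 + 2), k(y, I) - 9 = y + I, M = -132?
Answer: -4653 - 33*√3 ≈ -4710.2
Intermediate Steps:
k(y, I) = 9 + I + y (k(y, I) = 9 + (y + I) = 9 + (I + y) = 9 + I + y)
p = √3 ≈ 1.7320
h = -9 - √3 (h = -√3 - 9 = -9 - √3 ≈ -10.732)
(h + M)*(-2 + k(23, 3)) = ((-9 - √3) - 132)*(-2 + (9 + 3 + 23)) = (-141 - √3)*(-2 + 35) = (-141 - √3)*33 = -4653 - 33*√3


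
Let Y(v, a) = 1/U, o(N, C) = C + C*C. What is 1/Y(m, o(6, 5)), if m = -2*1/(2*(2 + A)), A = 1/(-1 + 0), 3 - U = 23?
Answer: -20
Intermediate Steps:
U = -20 (U = 3 - 1*23 = 3 - 23 = -20)
A = -1 (A = 1/(-1) = -1)
o(N, C) = C + C²
m = -1 (m = -2*1/(2*(2 - 1)) = -2/(1*2) = -2/2 = -2*½ = -1)
Y(v, a) = -1/20 (Y(v, a) = 1/(-20) = -1/20)
1/Y(m, o(6, 5)) = 1/(-1/20) = -20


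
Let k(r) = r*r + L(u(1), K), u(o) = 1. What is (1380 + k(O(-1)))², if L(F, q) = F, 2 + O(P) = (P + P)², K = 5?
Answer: 1918225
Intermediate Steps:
O(P) = -2 + 4*P² (O(P) = -2 + (P + P)² = -2 + (2*P)² = -2 + 4*P²)
k(r) = 1 + r² (k(r) = r*r + 1 = r² + 1 = 1 + r²)
(1380 + k(O(-1)))² = (1380 + (1 + (-2 + 4*(-1)²)²))² = (1380 + (1 + (-2 + 4*1)²))² = (1380 + (1 + (-2 + 4)²))² = (1380 + (1 + 2²))² = (1380 + (1 + 4))² = (1380 + 5)² = 1385² = 1918225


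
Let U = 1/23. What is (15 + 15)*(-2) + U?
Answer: -1379/23 ≈ -59.957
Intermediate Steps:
U = 1/23 ≈ 0.043478
(15 + 15)*(-2) + U = (15 + 15)*(-2) + 1/23 = 30*(-2) + 1/23 = -60 + 1/23 = -1379/23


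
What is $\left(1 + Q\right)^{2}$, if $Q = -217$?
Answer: $46656$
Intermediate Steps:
$\left(1 + Q\right)^{2} = \left(1 - 217\right)^{2} = \left(-216\right)^{2} = 46656$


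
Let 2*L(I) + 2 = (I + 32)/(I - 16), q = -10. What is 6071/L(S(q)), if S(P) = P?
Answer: -157846/37 ≈ -4266.1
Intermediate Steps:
L(I) = -1 + (32 + I)/(2*(-16 + I)) (L(I) = -1 + ((I + 32)/(I - 16))/2 = -1 + ((32 + I)/(-16 + I))/2 = -1 + (32 + I)/(2*(-16 + I)))
6071/L(S(q)) = 6071/(((64 - 1*(-10))/(2*(-16 - 10)))) = 6071/(((½)*(64 + 10)/(-26))) = 6071/(((½)*(-1/26)*74)) = 6071/(-37/26) = 6071*(-26/37) = -157846/37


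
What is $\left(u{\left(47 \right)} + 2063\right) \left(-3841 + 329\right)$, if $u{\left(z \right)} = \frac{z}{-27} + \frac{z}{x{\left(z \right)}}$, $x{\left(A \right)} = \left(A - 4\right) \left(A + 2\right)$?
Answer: $- \frac{411832035464}{56889} \approx -7.2392 \cdot 10^{6}$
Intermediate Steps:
$x{\left(A \right)} = \left(-4 + A\right) \left(2 + A\right)$
$u{\left(z \right)} = - \frac{z}{27} + \frac{z}{-8 + z^{2} - 2 z}$ ($u{\left(z \right)} = \frac{z}{-27} + \frac{z}{-8 + z^{2} - 2 z} = z \left(- \frac{1}{27}\right) + \frac{z}{-8 + z^{2} - 2 z} = - \frac{z}{27} + \frac{z}{-8 + z^{2} - 2 z}$)
$\left(u{\left(47 \right)} + 2063\right) \left(-3841 + 329\right) = \left(\frac{1}{27} \cdot 47 \frac{1}{8 - 47^{2} + 2 \cdot 47} \left(-35 + 47^{2} - 94\right) + 2063\right) \left(-3841 + 329\right) = \left(\frac{1}{27} \cdot 47 \frac{1}{8 - 2209 + 94} \left(-35 + 2209 - 94\right) + 2063\right) \left(-3512\right) = \left(\frac{1}{27} \cdot 47 \frac{1}{8 - 2209 + 94} \cdot 2080 + 2063\right) \left(-3512\right) = \left(\frac{1}{27} \cdot 47 \frac{1}{-2107} \cdot 2080 + 2063\right) \left(-3512\right) = \left(\frac{1}{27} \cdot 47 \left(- \frac{1}{2107}\right) 2080 + 2063\right) \left(-3512\right) = \left(- \frac{97760}{56889} + 2063\right) \left(-3512\right) = \frac{117264247}{56889} \left(-3512\right) = - \frac{411832035464}{56889}$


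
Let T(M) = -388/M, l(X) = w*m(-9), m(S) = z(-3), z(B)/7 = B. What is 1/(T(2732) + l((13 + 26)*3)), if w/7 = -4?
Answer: 683/401507 ≈ 0.0017011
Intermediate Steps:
z(B) = 7*B
m(S) = -21 (m(S) = 7*(-3) = -21)
w = -28 (w = 7*(-4) = -28)
l(X) = 588 (l(X) = -28*(-21) = 588)
1/(T(2732) + l((13 + 26)*3)) = 1/(-388/2732 + 588) = 1/(-388*1/2732 + 588) = 1/(-97/683 + 588) = 1/(401507/683) = 683/401507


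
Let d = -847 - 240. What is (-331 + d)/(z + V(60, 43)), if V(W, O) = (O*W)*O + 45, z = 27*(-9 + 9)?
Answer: -1418/110985 ≈ -0.012776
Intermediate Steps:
d = -1087
z = 0 (z = 27*0 = 0)
V(W, O) = 45 + W*O² (V(W, O) = W*O² + 45 = 45 + W*O²)
(-331 + d)/(z + V(60, 43)) = (-331 - 1087)/(0 + (45 + 60*43²)) = -1418/(0 + (45 + 60*1849)) = -1418/(0 + (45 + 110940)) = -1418/(0 + 110985) = -1418/110985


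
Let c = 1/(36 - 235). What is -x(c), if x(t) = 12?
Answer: -12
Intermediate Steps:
c = -1/199 (c = 1/(-199) = -1/199 ≈ -0.0050251)
-x(c) = -1*12 = -12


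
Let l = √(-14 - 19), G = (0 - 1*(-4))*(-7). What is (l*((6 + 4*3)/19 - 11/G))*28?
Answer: 713*I*√33/19 ≈ 215.57*I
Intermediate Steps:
G = -28 (G = (0 + 4)*(-7) = 4*(-7) = -28)
l = I*√33 (l = √(-33) = I*√33 ≈ 5.7446*I)
(l*((6 + 4*3)/19 - 11/G))*28 = ((I*√33)*((6 + 4*3)/19 - 11/(-28)))*28 = ((I*√33)*((6 + 12)*(1/19) - 11*(-1/28)))*28 = ((I*√33)*(18*(1/19) + 11/28))*28 = ((I*√33)*(18/19 + 11/28))*28 = ((I*√33)*(713/532))*28 = (713*I*√33/532)*28 = 713*I*√33/19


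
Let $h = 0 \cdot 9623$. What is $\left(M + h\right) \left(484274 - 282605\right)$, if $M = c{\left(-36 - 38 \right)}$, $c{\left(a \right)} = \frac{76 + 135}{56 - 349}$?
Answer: $- \frac{42552159}{293} \approx -1.4523 \cdot 10^{5}$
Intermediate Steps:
$h = 0$
$c{\left(a \right)} = - \frac{211}{293}$ ($c{\left(a \right)} = \frac{211}{-293} = 211 \left(- \frac{1}{293}\right) = - \frac{211}{293}$)
$M = - \frac{211}{293} \approx -0.72014$
$\left(M + h\right) \left(484274 - 282605\right) = \left(- \frac{211}{293} + 0\right) \left(484274 - 282605\right) = \left(- \frac{211}{293}\right) 201669 = - \frac{42552159}{293}$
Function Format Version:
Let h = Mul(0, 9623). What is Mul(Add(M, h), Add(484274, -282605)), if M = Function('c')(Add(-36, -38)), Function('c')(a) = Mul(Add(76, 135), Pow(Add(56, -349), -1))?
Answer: Rational(-42552159, 293) ≈ -1.4523e+5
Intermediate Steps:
h = 0
Function('c')(a) = Rational(-211, 293) (Function('c')(a) = Mul(211, Pow(-293, -1)) = Mul(211, Rational(-1, 293)) = Rational(-211, 293))
M = Rational(-211, 293) ≈ -0.72014
Mul(Add(M, h), Add(484274, -282605)) = Mul(Add(Rational(-211, 293), 0), Add(484274, -282605)) = Mul(Rational(-211, 293), 201669) = Rational(-42552159, 293)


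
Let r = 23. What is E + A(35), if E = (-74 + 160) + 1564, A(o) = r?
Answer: 1673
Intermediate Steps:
A(o) = 23
E = 1650 (E = 86 + 1564 = 1650)
E + A(35) = 1650 + 23 = 1673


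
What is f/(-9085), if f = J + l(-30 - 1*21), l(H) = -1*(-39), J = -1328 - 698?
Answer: 1987/9085 ≈ 0.21871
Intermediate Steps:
J = -2026
l(H) = 39
f = -1987 (f = -2026 + 39 = -1987)
f/(-9085) = -1987/(-9085) = -1987*(-1/9085) = 1987/9085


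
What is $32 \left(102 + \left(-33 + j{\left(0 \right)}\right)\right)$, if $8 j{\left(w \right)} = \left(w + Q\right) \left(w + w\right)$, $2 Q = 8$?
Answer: $2208$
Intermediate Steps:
$Q = 4$ ($Q = \frac{1}{2} \cdot 8 = 4$)
$j{\left(w \right)} = \frac{w \left(4 + w\right)}{4}$ ($j{\left(w \right)} = \frac{\left(w + 4\right) \left(w + w\right)}{8} = \frac{\left(4 + w\right) 2 w}{8} = \frac{2 w \left(4 + w\right)}{8} = \frac{w \left(4 + w\right)}{4}$)
$32 \left(102 + \left(-33 + j{\left(0 \right)}\right)\right) = 32 \left(102 - \left(33 + 0 \left(4 + 0\right)\right)\right) = 32 \left(102 - \left(33 + 0 \cdot 4\right)\right) = 32 \left(102 + \left(-33 + 0\right)\right) = 32 \left(102 - 33\right) = 32 \cdot 69 = 2208$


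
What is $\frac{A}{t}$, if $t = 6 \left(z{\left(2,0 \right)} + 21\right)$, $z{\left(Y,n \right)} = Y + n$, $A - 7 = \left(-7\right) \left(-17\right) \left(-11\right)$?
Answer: $- \frac{217}{23} \approx -9.4348$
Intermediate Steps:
$A = -1302$ ($A = 7 + \left(-7\right) \left(-17\right) \left(-11\right) = 7 + 119 \left(-11\right) = 7 - 1309 = -1302$)
$t = 138$ ($t = 6 \left(\left(2 + 0\right) + 21\right) = 6 \left(2 + 21\right) = 6 \cdot 23 = 138$)
$\frac{A}{t} = - \frac{1302}{138} = \left(-1302\right) \frac{1}{138} = - \frac{217}{23}$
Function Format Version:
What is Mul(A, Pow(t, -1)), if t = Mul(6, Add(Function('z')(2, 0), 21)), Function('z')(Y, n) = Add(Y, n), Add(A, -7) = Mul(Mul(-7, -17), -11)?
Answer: Rational(-217, 23) ≈ -9.4348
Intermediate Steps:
A = -1302 (A = Add(7, Mul(Mul(-7, -17), -11)) = Add(7, Mul(119, -11)) = Add(7, -1309) = -1302)
t = 138 (t = Mul(6, Add(Add(2, 0), 21)) = Mul(6, Add(2, 21)) = Mul(6, 23) = 138)
Mul(A, Pow(t, -1)) = Mul(-1302, Pow(138, -1)) = Mul(-1302, Rational(1, 138)) = Rational(-217, 23)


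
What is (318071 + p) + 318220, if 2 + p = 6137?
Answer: 642426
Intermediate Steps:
p = 6135 (p = -2 + 6137 = 6135)
(318071 + p) + 318220 = (318071 + 6135) + 318220 = 324206 + 318220 = 642426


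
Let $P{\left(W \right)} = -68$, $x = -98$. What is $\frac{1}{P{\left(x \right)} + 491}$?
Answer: $\frac{1}{423} \approx 0.0023641$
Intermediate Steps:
$\frac{1}{P{\left(x \right)} + 491} = \frac{1}{-68 + 491} = \frac{1}{423}$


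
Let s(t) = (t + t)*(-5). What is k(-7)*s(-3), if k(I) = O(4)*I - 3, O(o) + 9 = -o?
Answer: 2640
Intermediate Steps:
O(o) = -9 - o
k(I) = -3 - 13*I (k(I) = (-9 - 1*4)*I - 3 = (-9 - 4)*I - 3 = -13*I - 3 = -3 - 13*I)
s(t) = -10*t (s(t) = (2*t)*(-5) = -10*t)
k(-7)*s(-3) = (-3 - 13*(-7))*(-10*(-3)) = (-3 + 91)*30 = 88*30 = 2640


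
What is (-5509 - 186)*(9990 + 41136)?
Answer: -291162570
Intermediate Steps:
(-5509 - 186)*(9990 + 41136) = -5695*51126 = -291162570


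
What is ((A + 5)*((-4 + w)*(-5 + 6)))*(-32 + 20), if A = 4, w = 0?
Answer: 432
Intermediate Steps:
((A + 5)*((-4 + w)*(-5 + 6)))*(-32 + 20) = ((4 + 5)*((-4 + 0)*(-5 + 6)))*(-32 + 20) = (9*(-4*1))*(-12) = (9*(-4))*(-12) = -36*(-12) = 432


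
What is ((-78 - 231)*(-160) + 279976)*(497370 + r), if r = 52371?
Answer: 181093481256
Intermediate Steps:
((-78 - 231)*(-160) + 279976)*(497370 + r) = ((-78 - 231)*(-160) + 279976)*(497370 + 52371) = (-309*(-160) + 279976)*549741 = (49440 + 279976)*549741 = 329416*549741 = 181093481256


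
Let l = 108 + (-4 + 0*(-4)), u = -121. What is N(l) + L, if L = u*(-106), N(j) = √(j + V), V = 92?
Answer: 12840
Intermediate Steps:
l = 104 (l = 108 + (-4 + 0) = 108 - 4 = 104)
N(j) = √(92 + j) (N(j) = √(j + 92) = √(92 + j))
L = 12826 (L = -121*(-106) = 12826)
N(l) + L = √(92 + 104) + 12826 = √196 + 12826 = 14 + 12826 = 12840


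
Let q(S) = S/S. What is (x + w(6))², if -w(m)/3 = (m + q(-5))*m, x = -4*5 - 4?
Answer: 22500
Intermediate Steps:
q(S) = 1
x = -24 (x = -20 - 4 = -24)
w(m) = -3*m*(1 + m) (w(m) = -3*(m + 1)*m = -3*(1 + m)*m = -3*m*(1 + m))
(x + w(6))² = (-24 - 3*6*(1 + 6))² = (-24 - 3*6*7)² = (-24 - 126)² = (-150)² = 22500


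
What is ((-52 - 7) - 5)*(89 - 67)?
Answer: -1408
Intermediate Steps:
((-52 - 7) - 5)*(89 - 67) = (-59 - 5)*22 = -64*22 = -1408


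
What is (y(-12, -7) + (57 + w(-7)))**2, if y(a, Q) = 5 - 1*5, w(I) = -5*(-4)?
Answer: 5929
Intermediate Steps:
w(I) = 20
y(a, Q) = 0 (y(a, Q) = 5 - 5 = 0)
(y(-12, -7) + (57 + w(-7)))**2 = (0 + (57 + 20))**2 = (0 + 77)**2 = 77**2 = 5929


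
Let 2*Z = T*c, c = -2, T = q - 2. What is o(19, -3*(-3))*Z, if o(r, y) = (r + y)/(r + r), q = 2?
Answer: 0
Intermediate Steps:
T = 0 (T = 2 - 2 = 0)
Z = 0 (Z = (0*(-2))/2 = (½)*0 = 0)
o(r, y) = (r + y)/(2*r) (o(r, y) = (r + y)/((2*r)) = (r + y)*(1/(2*r)) = (r + y)/(2*r))
o(19, -3*(-3))*Z = ((½)*(19 - 3*(-3))/19)*0 = ((½)*(1/19)*(19 + 9))*0 = ((½)*(1/19)*28)*0 = (14/19)*0 = 0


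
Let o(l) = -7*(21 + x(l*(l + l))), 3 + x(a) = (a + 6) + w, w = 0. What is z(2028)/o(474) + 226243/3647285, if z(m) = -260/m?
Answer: 27755429838889/447447639955680 ≈ 0.062031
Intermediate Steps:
x(a) = 3 + a (x(a) = -3 + ((a + 6) + 0) = -3 + ((6 + a) + 0) = -3 + (6 + a) = 3 + a)
o(l) = -168 - 14*l² (o(l) = -7*(21 + (3 + l*(l + l))) = -7*(21 + (3 + l*(2*l))) = -7*(21 + (3 + 2*l²)) = -7*(24 + 2*l²) = -168 - 14*l²)
z(2028)/o(474) + 226243/3647285 = (-260/2028)/(-168 - 14*474²) + 226243/3647285 = (-260*1/2028)/(-168 - 14*224676) + 226243*(1/3647285) = -5/(39*(-168 - 3145464)) + 226243/3647285 = -5/39/(-3145632) + 226243/3647285 = -5/39*(-1/3145632) + 226243/3647285 = 5/122679648 + 226243/3647285 = 27755429838889/447447639955680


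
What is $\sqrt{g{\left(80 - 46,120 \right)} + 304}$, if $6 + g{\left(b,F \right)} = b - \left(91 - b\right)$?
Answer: $5 \sqrt{11} \approx 16.583$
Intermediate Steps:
$g{\left(b,F \right)} = -97 + 2 b$ ($g{\left(b,F \right)} = -6 + \left(b - \left(91 - b\right)\right) = -6 + \left(b + \left(-91 + b\right)\right) = -6 + \left(-91 + 2 b\right) = -97 + 2 b$)
$\sqrt{g{\left(80 - 46,120 \right)} + 304} = \sqrt{\left(-97 + 2 \left(80 - 46\right)\right) + 304} = \sqrt{\left(-97 + 2 \cdot 34\right) + 304} = \sqrt{\left(-97 + 68\right) + 304} = \sqrt{-29 + 304} = \sqrt{275} = 5 \sqrt{11}$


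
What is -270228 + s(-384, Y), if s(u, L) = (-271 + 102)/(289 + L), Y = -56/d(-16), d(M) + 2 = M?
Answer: -710430933/2629 ≈ -2.7023e+5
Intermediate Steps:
d(M) = -2 + M
Y = 28/9 (Y = -56/(-2 - 16) = -56/(-18) = -56*(-1/18) = 28/9 ≈ 3.1111)
s(u, L) = -169/(289 + L)
-270228 + s(-384, Y) = -270228 - 169/(289 + 28/9) = -270228 - 169/2629/9 = -270228 - 169*9/2629 = -270228 - 1521/2629 = -710430933/2629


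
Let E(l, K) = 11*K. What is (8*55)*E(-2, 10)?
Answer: 48400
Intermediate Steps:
(8*55)*E(-2, 10) = (8*55)*(11*10) = 440*110 = 48400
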